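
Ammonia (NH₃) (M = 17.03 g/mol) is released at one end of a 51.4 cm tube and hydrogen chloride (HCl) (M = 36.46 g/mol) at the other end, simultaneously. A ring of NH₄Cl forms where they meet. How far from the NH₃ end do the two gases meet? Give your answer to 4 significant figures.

30.53 cm

Graham's law gives d_NH₃/d_HCl = rate_NH₃/rate_HCl = √(M_HCl/M_NH₃) = √(36.46/17.03) = 1.463.
With d_NH₃ + d_HCl = 51.4 cm, d_HCl = 51.4/(1 + 1.463) = 20.87 cm.
d_NH₃ = 51.4 − 20.87 = 30.53 cm.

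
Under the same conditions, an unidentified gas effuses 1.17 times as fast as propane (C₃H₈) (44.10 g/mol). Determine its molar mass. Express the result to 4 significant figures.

From Graham's law, rate_X/rate_C₃H₈ = √(M_C₃H₈/M_X).
1.17 = √(44.10/M_X)
M_X = 44.10 / 1.17² = 44.10 / 1.369 = 32.22 g/mol

32.22 g/mol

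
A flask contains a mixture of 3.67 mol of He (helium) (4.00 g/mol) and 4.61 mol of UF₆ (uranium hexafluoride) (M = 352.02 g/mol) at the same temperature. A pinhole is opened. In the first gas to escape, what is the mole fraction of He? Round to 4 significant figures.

The effusion rate of species i is ∝ p_i/√M_i ∝ n_i/√M_i.
So x_He in the escaping gas = (n_He/√M_He) / Σ(n_i/√M_i)
= (3.67/√4.00) / (3.67/√4.00 + 4.61/√352.02) = 1.835/(1.835 + 0.2457) = 0.8819.

0.8819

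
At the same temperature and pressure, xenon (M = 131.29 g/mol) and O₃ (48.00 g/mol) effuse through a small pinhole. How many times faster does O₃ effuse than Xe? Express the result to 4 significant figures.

1.654

Graham's law gives rate_O₃/rate_Xe = √(M_Xe/M_O₃) = √(131.29/48.00) = √2.735 = 1.654.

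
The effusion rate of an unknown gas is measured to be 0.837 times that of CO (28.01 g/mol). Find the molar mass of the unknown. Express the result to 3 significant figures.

40.0 g/mol

Graham's law gives rate_X/rate_CO = √(M_CO/M_X).
0.837 = √(28.01/M_X)
M_X = 28.01 / 0.837² = 28.01 / 0.7006 = 40.0 g/mol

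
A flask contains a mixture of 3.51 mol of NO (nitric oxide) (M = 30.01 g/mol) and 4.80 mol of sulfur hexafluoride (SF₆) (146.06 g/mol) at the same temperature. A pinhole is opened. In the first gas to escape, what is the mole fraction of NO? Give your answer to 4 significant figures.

Rate_i ∝ x_i/√M_i (Graham's law weighted by mole fraction), so the effusate composition follows n_i/√M_i.
x_NO(eff) = (n_NO/√M_NO) / (n_NO/√M_NO + n_SF₆/√M_SF₆)
= (3.51/√30.01) / (3.51/√30.01 + 4.80/√146.06) = 0.6407/(0.6407 + 0.3972) = 0.6173.

0.6173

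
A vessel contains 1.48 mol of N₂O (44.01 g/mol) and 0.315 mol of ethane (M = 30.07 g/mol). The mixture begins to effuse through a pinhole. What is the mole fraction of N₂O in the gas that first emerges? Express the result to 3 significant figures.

0.795

Rate_i ∝ x_i/√M_i (Graham's law weighted by mole fraction), so the effusate composition follows n_i/√M_i.
So x_N₂O in the escaping gas = (n_N₂O/√M_N₂O) / Σ(n_i/√M_i)
= (1.48/√44.01) / (1.48/√44.01 + 0.315/√30.07) = 0.2231/(0.2231 + 0.05744) = 0.795.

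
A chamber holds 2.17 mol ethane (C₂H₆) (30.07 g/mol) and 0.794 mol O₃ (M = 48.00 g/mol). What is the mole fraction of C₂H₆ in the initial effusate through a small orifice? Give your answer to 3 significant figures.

0.775

The effusion rate of species i is ∝ p_i/√M_i ∝ n_i/√M_i.
Mole fraction of C₂H₆ in the effusate = (n_C₂H₆/√M_C₂H₆) / (n_C₂H₆/√M_C₂H₆ + n_O₃/√M_O₃)
= (2.17/√30.07) / (2.17/√30.07 + 0.794/√48.00) = 0.3957/(0.3957 + 0.1146) = 0.775.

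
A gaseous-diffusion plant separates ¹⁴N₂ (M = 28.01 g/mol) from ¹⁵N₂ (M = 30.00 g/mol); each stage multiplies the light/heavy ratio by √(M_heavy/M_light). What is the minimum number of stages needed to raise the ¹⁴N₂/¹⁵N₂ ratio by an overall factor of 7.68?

With α = √(30.00/28.01) per stage, ln α = ½ ln(1.07105) = 0.03432.
Need α^N ≥ 7.68 ⇒ N ≥ ln(7.68) / ln α = 2.039 / 0.03432 = 59.40.
Rounding up, N = 60 stages.

60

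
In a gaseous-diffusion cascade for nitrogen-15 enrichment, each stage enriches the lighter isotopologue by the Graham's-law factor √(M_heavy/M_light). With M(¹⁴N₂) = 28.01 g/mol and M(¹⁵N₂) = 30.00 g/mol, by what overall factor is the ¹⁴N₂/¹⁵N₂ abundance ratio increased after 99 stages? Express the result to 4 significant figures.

29.89

Overall factor = α^99 with α = √(30.00/28.01), i.e. (30.00/28.01)^(99/2).
= 1.07105^(99/2) = 29.89.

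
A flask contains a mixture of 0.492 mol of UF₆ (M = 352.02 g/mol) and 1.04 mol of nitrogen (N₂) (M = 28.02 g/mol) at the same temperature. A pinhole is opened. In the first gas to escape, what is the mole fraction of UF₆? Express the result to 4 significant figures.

0.1178

Each component's effusion rate ∝ (its partial pressure)·(1/√M) ∝ n_i/√M_i.
x_UF₆(eff) = (n_UF₆/√M_UF₆) / (n_UF₆/√M_UF₆ + n_N₂/√M_N₂)
= (0.492/√352.02) / (0.492/√352.02 + 1.04/√28.02) = 0.02622/(0.02622 + 0.1965) = 0.1178.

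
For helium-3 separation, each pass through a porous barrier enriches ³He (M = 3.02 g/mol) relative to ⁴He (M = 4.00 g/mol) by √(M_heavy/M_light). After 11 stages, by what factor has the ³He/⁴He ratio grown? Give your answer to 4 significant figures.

Overall factor = α^11 with α = √(4.00/3.02), i.e. (4.00/3.02)^(11/2).
= 1.32450^(11/2) = 4.691.

4.691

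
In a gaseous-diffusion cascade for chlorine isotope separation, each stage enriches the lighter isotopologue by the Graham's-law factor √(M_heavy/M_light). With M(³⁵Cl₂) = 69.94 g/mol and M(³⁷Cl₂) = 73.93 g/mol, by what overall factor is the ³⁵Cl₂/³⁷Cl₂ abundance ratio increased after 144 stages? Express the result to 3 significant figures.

After 144 stages the ratio has grown by (√(73.93/69.94))^144 = (73.93/69.94)^(144/2).
= 1.05705^72 = 54.3.

54.3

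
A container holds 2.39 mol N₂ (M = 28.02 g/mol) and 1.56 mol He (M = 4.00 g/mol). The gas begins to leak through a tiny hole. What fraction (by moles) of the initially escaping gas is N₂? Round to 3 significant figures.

0.367

The effusion rate of species i is ∝ p_i/√M_i ∝ n_i/√M_i.
So x_N₂ in the escaping gas = (n_N₂/√M_N₂) / Σ(n_i/√M_i)
= (2.39/√28.02) / (2.39/√28.02 + 1.56/√4.00) = 0.4515/(0.4515 + 0.7800) = 0.367.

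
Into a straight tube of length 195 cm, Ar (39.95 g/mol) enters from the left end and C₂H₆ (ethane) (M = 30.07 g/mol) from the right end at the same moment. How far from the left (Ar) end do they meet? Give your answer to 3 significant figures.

90.6 cm

Graham's law gives d_Ar/d_C₂H₆ = rate_Ar/rate_C₂H₆ = √(M_C₂H₆/M_Ar) = √(30.07/39.95) = 0.8676.
With d_Ar + d_C₂H₆ = 195 cm, d_C₂H₆ = 195/(1 + 0.8676) = 104.4 cm.
d_Ar = 195 − 104.4 = 90.6 cm.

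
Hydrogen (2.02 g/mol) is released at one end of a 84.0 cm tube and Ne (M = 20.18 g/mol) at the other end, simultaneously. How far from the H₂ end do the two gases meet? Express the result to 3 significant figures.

In equal time, each gas travels a distance ∝ its rate ∝ 1/√M, so d_H₂/d_Ne = √(M_Ne/M_H₂) = √(20.18/2.02) = 3.161.
With d_H₂ + d_Ne = 84.0 cm, d_Ne = 84.0/(1 + 3.161) = 20.19 cm.
d_H₂ = 84.0 − 20.19 = 63.8 cm.

63.8 cm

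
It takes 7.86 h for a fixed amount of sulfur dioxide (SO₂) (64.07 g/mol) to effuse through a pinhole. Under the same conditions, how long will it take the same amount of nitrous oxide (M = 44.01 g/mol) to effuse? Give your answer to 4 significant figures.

6.514 h

Using Graham's law: t_N₂O/t_SO₂ = √(M_N₂O/M_SO₂) = √(44.01/64.07) = √0.6869 = 0.8288.
So the time for N₂O is 7.86 × 0.8288 = 6.514 h.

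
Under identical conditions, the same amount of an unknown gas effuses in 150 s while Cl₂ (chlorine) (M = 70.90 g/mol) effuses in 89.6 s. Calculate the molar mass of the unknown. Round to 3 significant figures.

Using Graham's law: t_X/t_Cl₂ = √(M_X/M_Cl₂).
150/89.6 = 1.674 = √(M_X/70.90)
M_X = 70.90 × 1.674² = 70.90 × 2.803 = 199 g/mol

199 g/mol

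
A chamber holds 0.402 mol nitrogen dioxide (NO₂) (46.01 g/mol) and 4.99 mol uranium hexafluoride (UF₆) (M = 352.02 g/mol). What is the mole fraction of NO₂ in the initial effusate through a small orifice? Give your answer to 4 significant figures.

0.1822

Effusion rate of each component ∝ n_i/√M_i (partial pressure × 1/√M).
So x_NO₂ in the escaping gas = (n_NO₂/√M_NO₂) / Σ(n_i/√M_i)
= (0.402/√46.01) / (0.402/√46.01 + 4.99/√352.02) = 0.05927/(0.05927 + 0.2660) = 0.1822.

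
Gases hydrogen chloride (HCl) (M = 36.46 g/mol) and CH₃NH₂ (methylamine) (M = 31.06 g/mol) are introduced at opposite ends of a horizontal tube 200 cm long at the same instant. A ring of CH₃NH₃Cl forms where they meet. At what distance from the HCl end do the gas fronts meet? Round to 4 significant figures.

Distances travelled in equal time are proportional to diffusion rates, so d_HCl/d_CH₃NH₂ = √(M_CH₃NH₂/M_HCl) = √(31.06/36.46) = 0.9230.
With d_HCl + d_CH₃NH₂ = 200 cm, d_CH₃NH₂ = 200/(1 + 0.9230) = 104.0 cm.
d_HCl = 200 − 104.0 = 95.99 cm.

95.99 cm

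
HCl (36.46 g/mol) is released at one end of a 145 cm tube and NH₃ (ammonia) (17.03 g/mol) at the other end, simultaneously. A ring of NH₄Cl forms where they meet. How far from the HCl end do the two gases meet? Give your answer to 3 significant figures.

58.9 cm

In equal time, each gas travels a distance ∝ its rate ∝ 1/√M, so d_HCl/d_NH₃ = √(M_NH₃/M_HCl) = √(17.03/36.46) = 0.6834.
With d_HCl + d_NH₃ = 145 cm, d_NH₃ = 145/(1 + 0.6834) = 86.13 cm.
d_HCl = 145 − 86.13 = 58.9 cm.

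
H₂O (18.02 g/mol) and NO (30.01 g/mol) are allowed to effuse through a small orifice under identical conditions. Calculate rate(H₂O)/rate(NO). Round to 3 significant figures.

Using Graham's law: rate_H₂O/rate_NO = √(M_NO/M_H₂O) = √(30.01/18.02) = √1.665 = 1.29.

1.29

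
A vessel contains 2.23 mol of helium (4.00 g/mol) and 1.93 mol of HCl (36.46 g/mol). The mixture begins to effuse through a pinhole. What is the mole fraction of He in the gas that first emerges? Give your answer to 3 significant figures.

0.777

Each component's effusion rate ∝ (its partial pressure)·(1/√M) ∝ n_i/√M_i.
Mole fraction of He in the effusate = (n_He/√M_He) / (n_He/√M_He + n_HCl/√M_HCl)
= (2.23/√4.00) / (2.23/√4.00 + 1.93/√36.46) = 1.115/(1.115 + 0.3196) = 0.777.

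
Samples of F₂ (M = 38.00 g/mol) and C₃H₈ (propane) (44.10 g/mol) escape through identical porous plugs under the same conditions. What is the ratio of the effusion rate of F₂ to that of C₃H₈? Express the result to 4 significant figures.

By Graham's law, rate_F₂/rate_C₃H₈ = √(M_C₃H₈/M_F₂) = √(44.10/38.00) = √1.161 = 1.077.

1.077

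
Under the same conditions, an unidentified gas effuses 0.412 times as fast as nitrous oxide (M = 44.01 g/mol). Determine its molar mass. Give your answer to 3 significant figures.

259 g/mol

By Graham's law, rate_X/rate_N₂O = √(M_N₂O/M_X).
0.412 = √(44.01/M_X)
M_X = 44.01 / 0.412² = 44.01 / 0.1697 = 259 g/mol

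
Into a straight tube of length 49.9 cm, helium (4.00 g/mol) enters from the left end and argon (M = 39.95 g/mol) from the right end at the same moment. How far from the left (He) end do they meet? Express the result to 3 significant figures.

37.9 cm

Graham's law gives d_He/d_Ar = rate_He/rate_Ar = √(M_Ar/M_He) = √(39.95/4.00) = 3.160.
With d_He + d_Ar = 49.9 cm, d_Ar = 49.9/(1 + 3.160) = 11.99 cm.
d_He = 49.9 − 11.99 = 37.9 cm.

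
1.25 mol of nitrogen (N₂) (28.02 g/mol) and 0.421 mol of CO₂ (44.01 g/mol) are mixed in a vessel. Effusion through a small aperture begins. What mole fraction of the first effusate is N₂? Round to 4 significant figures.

Rate_i ∝ x_i/√M_i (Graham's law weighted by mole fraction), so the effusate composition follows n_i/√M_i.
x_N₂(eff) = (n_N₂/√M_N₂) / (n_N₂/√M_N₂ + n_CO₂/√M_CO₂)
= (1.25/√28.02) / (1.25/√28.02 + 0.421/√44.01) = 0.2361/(0.2361 + 0.06346) = 0.7882.

0.7882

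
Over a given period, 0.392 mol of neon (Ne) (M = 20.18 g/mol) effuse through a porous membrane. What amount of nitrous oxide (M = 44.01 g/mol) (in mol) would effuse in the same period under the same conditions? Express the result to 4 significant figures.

0.2654 mol

By Graham's law, rate_N₂O/rate_Ne = √(M_Ne/M_N₂O) = √(20.18/44.01) = √0.4585 = 0.6772.
So the amount for N₂O is 0.392 × 0.6772 = 0.2654 mol.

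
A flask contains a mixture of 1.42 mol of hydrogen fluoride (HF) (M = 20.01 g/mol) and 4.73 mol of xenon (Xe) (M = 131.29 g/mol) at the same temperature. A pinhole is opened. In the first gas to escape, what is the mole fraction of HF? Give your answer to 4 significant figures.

Effusion rate of each component ∝ n_i/√M_i (partial pressure × 1/√M).
x_HF(eff) = (n_HF/√M_HF) / (n_HF/√M_HF + n_Xe/√M_Xe)
= (1.42/√20.01) / (1.42/√20.01 + 4.73/√131.29) = 0.3174/(0.3174 + 0.4128) = 0.4347.

0.4347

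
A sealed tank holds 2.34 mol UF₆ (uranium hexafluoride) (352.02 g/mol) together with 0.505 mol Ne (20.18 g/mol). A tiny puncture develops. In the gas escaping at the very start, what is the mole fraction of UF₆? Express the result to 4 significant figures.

The effusion rate of species i is ∝ p_i/√M_i ∝ n_i/√M_i.
Mole fraction of UF₆ in the effusate = (n_UF₆/√M_UF₆) / (n_UF₆/√M_UF₆ + n_Ne/√M_Ne)
= (2.34/√352.02) / (2.34/√352.02 + 0.505/√20.18) = 0.1247/(0.1247 + 0.1124) = 0.5259.

0.5259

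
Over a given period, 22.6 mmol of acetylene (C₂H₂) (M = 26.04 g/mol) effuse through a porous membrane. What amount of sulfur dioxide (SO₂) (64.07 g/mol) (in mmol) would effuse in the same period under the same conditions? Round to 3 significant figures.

Since effusion rate ∝ 1/√M, rate_SO₂/rate_C₂H₂ = √(M_C₂H₂/M_SO₂) = √(26.04/64.07) = √0.4064 = 0.6375.
So the amount for SO₂ is 22.6 × 0.6375 = 14.4 mmol.

14.4 mmol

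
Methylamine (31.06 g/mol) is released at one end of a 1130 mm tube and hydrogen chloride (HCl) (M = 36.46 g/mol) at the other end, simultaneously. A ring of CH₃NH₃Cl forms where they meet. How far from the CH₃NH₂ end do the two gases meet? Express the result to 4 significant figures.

Graham's law gives d_CH₃NH₂/d_HCl = rate_CH₃NH₂/rate_HCl = √(M_HCl/M_CH₃NH₂) = √(36.46/31.06) = 1.083.
With d_CH₃NH₂ + d_HCl = 1130 mm, d_HCl = 1130/(1 + 1.083) = 542.4 mm.
d_CH₃NH₂ = 1130 − 542.4 = 587.6 mm.

587.6 mm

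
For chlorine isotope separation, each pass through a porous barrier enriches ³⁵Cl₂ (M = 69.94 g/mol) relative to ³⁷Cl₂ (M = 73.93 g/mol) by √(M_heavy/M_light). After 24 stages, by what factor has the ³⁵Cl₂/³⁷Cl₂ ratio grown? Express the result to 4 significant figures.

1.946

The single-stage factor is √(M_heavy/M_light), so 24 stages give [√(73.93/69.94)]^24 = (73.93/69.94)^(24/2).
= 1.05705^12 = 1.946.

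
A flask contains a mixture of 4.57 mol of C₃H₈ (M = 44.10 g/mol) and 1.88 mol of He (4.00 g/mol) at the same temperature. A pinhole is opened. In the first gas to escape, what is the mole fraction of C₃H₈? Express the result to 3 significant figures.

Effusion rate of each component ∝ n_i/√M_i (partial pressure × 1/√M).
So x_C₃H₈ in the escaping gas = (n_C₃H₈/√M_C₃H₈) / Σ(n_i/√M_i)
= (4.57/√44.10) / (4.57/√44.10 + 1.88/√4.00) = 0.6882/(0.6882 + 0.9400) = 0.423.

0.423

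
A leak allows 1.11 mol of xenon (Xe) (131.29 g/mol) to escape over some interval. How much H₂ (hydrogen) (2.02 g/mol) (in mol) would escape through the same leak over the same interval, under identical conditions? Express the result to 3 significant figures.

8.95 mol

Using Graham's law: rate_H₂/rate_Xe = √(M_Xe/M_H₂) = √(131.29/2.02) = √65.00 = 8.062.
So the amount for H₂ is 1.11 × 8.062 = 8.95 mol.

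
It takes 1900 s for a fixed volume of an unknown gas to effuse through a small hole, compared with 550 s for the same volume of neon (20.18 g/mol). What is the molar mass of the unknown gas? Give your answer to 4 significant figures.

Graham's law gives t_X/t_Ne = √(M_X/M_Ne).
1900/550 = 3.455 = √(M_X/20.18)
M_X = 20.18 × 3.455² = 20.18 × 11.93 = 240.8 g/mol

240.8 g/mol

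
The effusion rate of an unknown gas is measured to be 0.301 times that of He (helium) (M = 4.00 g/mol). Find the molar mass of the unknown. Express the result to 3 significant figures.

Using Graham's law: rate_X/rate_He = √(M_He/M_X).
0.301 = √(4.00/M_X)
M_X = 4.00 / 0.301² = 4.00 / 0.09060 = 44.1 g/mol

44.1 g/mol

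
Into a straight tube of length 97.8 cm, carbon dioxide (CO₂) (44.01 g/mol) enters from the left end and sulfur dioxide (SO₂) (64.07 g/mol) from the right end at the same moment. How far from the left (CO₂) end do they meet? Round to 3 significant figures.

53.5 cm

In equal time, each gas travels a distance ∝ its rate ∝ 1/√M, so d_CO₂/d_SO₂ = √(M_SO₂/M_CO₂) = √(64.07/44.01) = 1.207.
With d_CO₂ + d_SO₂ = 97.8 cm, d_SO₂ = 97.8/(1 + 1.207) = 44.32 cm.
d_CO₂ = 97.8 − 44.32 = 53.5 cm.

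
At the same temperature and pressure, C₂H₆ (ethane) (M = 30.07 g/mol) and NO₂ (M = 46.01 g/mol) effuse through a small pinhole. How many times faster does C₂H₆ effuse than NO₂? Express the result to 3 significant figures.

Graham's law gives rate_C₂H₆/rate_NO₂ = √(M_NO₂/M_C₂H₆) = √(46.01/30.07) = √1.530 = 1.24.

1.24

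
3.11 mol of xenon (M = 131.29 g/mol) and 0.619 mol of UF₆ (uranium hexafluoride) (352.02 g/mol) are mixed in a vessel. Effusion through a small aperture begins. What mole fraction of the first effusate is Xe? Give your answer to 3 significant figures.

Effusion rate of each component ∝ n_i/√M_i (partial pressure × 1/√M).
x_Xe(eff) = (n_Xe/√M_Xe) / (n_Xe/√M_Xe + n_UF₆/√M_UF₆)
= (3.11/√131.29) / (3.11/√131.29 + 0.619/√352.02) = 0.2714/(0.2714 + 0.03299) = 0.892.

0.892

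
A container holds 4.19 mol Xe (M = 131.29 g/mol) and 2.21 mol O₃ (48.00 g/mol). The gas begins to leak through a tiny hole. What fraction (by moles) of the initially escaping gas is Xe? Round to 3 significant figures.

0.534

Each component's effusion rate ∝ (its partial pressure)·(1/√M) ∝ n_i/√M_i.
Mole fraction of Xe in the effusate = (n_Xe/√M_Xe) / (n_Xe/√M_Xe + n_O₃/√M_O₃)
= (4.19/√131.29) / (4.19/√131.29 + 2.21/√48.00) = 0.3657/(0.3657 + 0.3190) = 0.534.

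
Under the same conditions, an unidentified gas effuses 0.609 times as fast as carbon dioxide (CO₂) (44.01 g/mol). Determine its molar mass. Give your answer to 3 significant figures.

Since effusion rate ∝ 1/√M, rate_X/rate_CO₂ = √(M_CO₂/M_X).
0.609 = √(44.01/M_X)
M_X = 44.01 / 0.609² = 44.01 / 0.3709 = 119 g/mol

119 g/mol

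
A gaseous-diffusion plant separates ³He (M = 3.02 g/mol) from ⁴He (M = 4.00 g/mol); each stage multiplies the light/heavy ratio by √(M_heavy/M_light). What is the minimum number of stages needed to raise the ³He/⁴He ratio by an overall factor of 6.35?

Per stage α = (4.00/3.02)^(1/2) = 1.32450^0.5, giving ln α = 0.1405.
Need α^N ≥ 6.35 ⇒ N ≥ ln(6.35) / ln α = 1.848 / 0.1405 = 13.15.
Minimum whole number of stages: N = 14.

14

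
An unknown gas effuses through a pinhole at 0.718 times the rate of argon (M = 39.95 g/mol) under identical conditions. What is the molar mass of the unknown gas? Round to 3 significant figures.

Since effusion rate ∝ 1/√M, rate_X/rate_Ar = √(M_Ar/M_X).
0.718 = √(39.95/M_X)
M_X = 39.95 / 0.718² = 39.95 / 0.5155 = 77.5 g/mol

77.5 g/mol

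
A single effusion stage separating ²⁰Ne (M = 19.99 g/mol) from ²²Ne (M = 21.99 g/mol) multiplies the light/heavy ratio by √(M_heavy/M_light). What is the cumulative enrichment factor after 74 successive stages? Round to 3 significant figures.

34.1

After 74 stages the ratio has grown by (√(21.99/19.99))^74 = (21.99/19.99)^(74/2).
= 1.10005^37 = 34.1.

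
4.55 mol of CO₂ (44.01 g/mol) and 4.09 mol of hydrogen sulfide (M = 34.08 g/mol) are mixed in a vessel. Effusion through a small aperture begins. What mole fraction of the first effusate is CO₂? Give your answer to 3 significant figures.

0.495

Each component's effusion rate ∝ (its partial pressure)·(1/√M) ∝ n_i/√M_i.
x_CO₂(eff) = (n_CO₂/√M_CO₂) / (n_CO₂/√M_CO₂ + n_H₂S/√M_H₂S)
= (4.55/√44.01) / (4.55/√44.01 + 4.09/√34.08) = 0.6859/(0.6859 + 0.7006) = 0.495.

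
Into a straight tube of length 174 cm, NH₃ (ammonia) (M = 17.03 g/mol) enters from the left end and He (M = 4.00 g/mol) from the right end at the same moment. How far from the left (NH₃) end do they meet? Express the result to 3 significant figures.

In equal time, each gas travels a distance ∝ its rate ∝ 1/√M, so d_NH₃/d_He = √(M_He/M_NH₃) = √(4.00/17.03) = 0.4846.
With d_NH₃ + d_He = 174 cm, d_He = 174/(1 + 0.4846) = 117.2 cm.
d_NH₃ = 174 − 117.2 = 56.8 cm.

56.8 cm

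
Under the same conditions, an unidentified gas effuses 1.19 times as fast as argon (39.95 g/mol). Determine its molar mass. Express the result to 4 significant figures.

28.21 g/mol

Graham's law gives rate_X/rate_Ar = √(M_Ar/M_X).
1.19 = √(39.95/M_X)
M_X = 39.95 / 1.19² = 39.95 / 1.416 = 28.21 g/mol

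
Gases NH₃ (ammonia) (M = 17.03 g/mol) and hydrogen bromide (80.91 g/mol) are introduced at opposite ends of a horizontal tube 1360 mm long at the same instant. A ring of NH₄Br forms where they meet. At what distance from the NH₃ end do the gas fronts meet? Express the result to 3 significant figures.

932 mm

The fronts meet when d_NH₃ + d_HBr = L with d_NH₃/d_HBr = √(M_HBr/M_NH₃) (Graham's law). Here √(M_HBr/M_NH₃) = √(80.91/17.03) = 2.180.
With d_NH₃ + d_HBr = 1360 mm, d_HBr = 1360/(1 + 2.180) = 427.7 mm.
d_NH₃ = 1360 − 427.7 = 932 mm.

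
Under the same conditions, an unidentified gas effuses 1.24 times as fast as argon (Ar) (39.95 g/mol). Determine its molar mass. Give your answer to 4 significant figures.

25.98 g/mol

By Graham's law, rate_X/rate_Ar = √(M_Ar/M_X).
1.24 = √(39.95/M_X)
M_X = 39.95 / 1.24² = 39.95 / 1.538 = 25.98 g/mol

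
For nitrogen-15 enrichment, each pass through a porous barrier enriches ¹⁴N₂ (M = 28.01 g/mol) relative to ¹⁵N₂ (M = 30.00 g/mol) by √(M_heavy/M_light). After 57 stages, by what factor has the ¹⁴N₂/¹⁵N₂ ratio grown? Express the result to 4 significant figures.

7.072

Each stage multiplies the ratio by α = √(30.00/28.01), so after 57 stages the overall factor is α^57 = (30.00/28.01)^(57/2).
= 1.07105^(57/2) = 7.072.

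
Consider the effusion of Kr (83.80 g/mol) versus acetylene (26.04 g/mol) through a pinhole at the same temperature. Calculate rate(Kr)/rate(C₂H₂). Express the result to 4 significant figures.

Using Graham's law: rate_Kr/rate_C₂H₂ = √(M_C₂H₂/M_Kr) = √(26.04/83.80) = √0.3107 = 0.5574.

0.5574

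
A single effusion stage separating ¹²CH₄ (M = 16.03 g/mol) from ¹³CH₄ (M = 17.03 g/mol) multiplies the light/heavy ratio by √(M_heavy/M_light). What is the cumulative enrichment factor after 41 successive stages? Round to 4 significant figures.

3.458

The single-stage factor is √(M_heavy/M_light), so 41 stages give [√(17.03/16.03)]^41 = (17.03/16.03)^(41/2).
= 1.06238^(41/2) = 3.458.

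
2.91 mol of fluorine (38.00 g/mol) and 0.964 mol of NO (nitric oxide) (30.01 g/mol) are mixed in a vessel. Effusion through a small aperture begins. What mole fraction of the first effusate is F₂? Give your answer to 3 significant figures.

0.728

Effusion rate of each component ∝ n_i/√M_i (partial pressure × 1/√M).
Mole fraction of F₂ in the effusate = (n_F₂/√M_F₂) / (n_F₂/√M_F₂ + n_NO/√M_NO)
= (2.91/√38.00) / (2.91/√38.00 + 0.964/√30.01) = 0.4721/(0.4721 + 0.1760) = 0.728.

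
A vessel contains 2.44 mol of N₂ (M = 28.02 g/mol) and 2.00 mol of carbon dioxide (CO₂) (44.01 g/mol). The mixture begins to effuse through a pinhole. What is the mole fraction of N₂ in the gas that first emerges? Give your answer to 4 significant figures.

Effusion rate of each component ∝ n_i/√M_i (partial pressure × 1/√M).
x_N₂(eff) = (n_N₂/√M_N₂) / (n_N₂/√M_N₂ + n_CO₂/√M_CO₂)
= (2.44/√28.02) / (2.44/√28.02 + 2.00/√44.01) = 0.4610/(0.4610 + 0.3015) = 0.6046.

0.6046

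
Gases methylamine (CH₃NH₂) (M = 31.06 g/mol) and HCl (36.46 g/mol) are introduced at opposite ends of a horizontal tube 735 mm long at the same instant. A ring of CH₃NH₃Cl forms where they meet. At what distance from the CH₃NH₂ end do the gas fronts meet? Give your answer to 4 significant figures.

382.2 mm

In equal time, each gas travels a distance ∝ its rate ∝ 1/√M, so d_CH₃NH₂/d_HCl = √(M_HCl/M_CH₃NH₂) = √(36.46/31.06) = 1.083.
With d_CH₃NH₂ + d_HCl = 735 mm, d_HCl = 735/(1 + 1.083) = 352.8 mm.
d_CH₃NH₂ = 735 − 352.8 = 382.2 mm.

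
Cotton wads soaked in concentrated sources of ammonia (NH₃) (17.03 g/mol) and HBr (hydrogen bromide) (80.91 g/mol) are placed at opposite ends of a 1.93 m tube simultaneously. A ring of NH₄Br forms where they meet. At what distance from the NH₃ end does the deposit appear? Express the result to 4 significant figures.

Graham's law gives d_NH₃/d_HBr = rate_NH₃/rate_HBr = √(M_HBr/M_NH₃) = √(80.91/17.03) = 2.180.
With d_NH₃ + d_HBr = 1.93 m, d_HBr = 1.93/(1 + 2.180) = 0.6070 m.
d_NH₃ = 1.93 − 0.6070 = 1.323 m.

1.323 m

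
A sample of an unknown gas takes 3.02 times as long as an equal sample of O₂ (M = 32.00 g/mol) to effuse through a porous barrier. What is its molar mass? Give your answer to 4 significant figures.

291.9 g/mol

Using Graham's law: t_X/t_O₂ = √(M_X/M_O₂).
3.02 = √(M_X/32.00)
M_X = 32.00 × 3.02² = 32.00 × 9.120 = 291.9 g/mol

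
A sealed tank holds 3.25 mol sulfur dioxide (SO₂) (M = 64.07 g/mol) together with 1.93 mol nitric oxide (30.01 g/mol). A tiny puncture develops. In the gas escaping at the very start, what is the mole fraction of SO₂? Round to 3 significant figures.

The effusion rate of species i is ∝ p_i/√M_i ∝ n_i/√M_i.
Mole fraction of SO₂ in the effusate = (n_SO₂/√M_SO₂) / (n_SO₂/√M_SO₂ + n_NO/√M_NO)
= (3.25/√64.07) / (3.25/√64.07 + 1.93/√30.01) = 0.4060/(0.4060 + 0.3523) = 0.535.

0.535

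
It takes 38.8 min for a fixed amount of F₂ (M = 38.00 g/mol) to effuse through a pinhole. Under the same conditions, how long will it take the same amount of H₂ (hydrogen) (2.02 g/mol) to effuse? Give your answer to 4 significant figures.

8.946 min

Using Graham's law: t_H₂/t_F₂ = √(M_H₂/M_F₂) = √(2.02/38.00) = √0.05316 = 0.2306.
So the time for H₂ is 38.8 × 0.2306 = 8.946 min.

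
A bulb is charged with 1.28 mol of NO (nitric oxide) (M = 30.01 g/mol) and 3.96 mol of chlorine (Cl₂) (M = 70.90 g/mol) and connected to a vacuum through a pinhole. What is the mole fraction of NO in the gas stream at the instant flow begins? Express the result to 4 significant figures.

0.3319

Effusion rate of each component ∝ n_i/√M_i (partial pressure × 1/√M).
x_NO(eff) = (n_NO/√M_NO) / (n_NO/√M_NO + n_Cl₂/√M_Cl₂)
= (1.28/√30.01) / (1.28/√30.01 + 3.96/√70.90) = 0.2337/(0.2337 + 0.4703) = 0.3319.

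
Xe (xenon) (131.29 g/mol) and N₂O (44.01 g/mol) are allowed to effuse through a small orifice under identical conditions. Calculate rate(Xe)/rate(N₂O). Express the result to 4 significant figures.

0.5790

From Graham's law, rate_Xe/rate_N₂O = √(M_N₂O/M_Xe) = √(44.01/131.29) = √0.3352 = 0.5790.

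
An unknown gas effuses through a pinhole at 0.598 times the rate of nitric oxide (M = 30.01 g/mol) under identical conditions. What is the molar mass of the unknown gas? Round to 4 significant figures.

Since effusion rate ∝ 1/√M, rate_X/rate_NO = √(M_NO/M_X).
0.598 = √(30.01/M_X)
M_X = 30.01 / 0.598² = 30.01 / 0.3576 = 83.92 g/mol

83.92 g/mol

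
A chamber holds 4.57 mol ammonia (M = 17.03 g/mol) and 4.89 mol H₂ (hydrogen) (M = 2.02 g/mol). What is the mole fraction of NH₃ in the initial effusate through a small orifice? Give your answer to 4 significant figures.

Rate_i ∝ x_i/√M_i (Graham's law weighted by mole fraction), so the effusate composition follows n_i/√M_i.
So x_NH₃ in the escaping gas = (n_NH₃/√M_NH₃) / Σ(n_i/√M_i)
= (4.57/√17.03) / (4.57/√17.03 + 4.89/√2.02) = 1.107/(1.107 + 3.441) = 0.2435.

0.2435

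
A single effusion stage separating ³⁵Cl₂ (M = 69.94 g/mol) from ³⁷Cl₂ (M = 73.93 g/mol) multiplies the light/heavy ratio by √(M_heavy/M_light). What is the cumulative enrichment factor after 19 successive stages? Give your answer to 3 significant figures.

After 19 stages the ratio has grown by (√(73.93/69.94))^19 = (73.93/69.94)^(19/2).
= 1.05705^(19/2) = 1.69.

1.69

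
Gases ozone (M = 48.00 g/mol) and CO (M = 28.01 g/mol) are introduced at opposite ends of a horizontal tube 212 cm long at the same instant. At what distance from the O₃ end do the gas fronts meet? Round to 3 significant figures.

91.8 cm

In equal time, each gas travels a distance ∝ its rate ∝ 1/√M, so d_O₃/d_CO = √(M_CO/M_O₃) = √(28.01/48.00) = 0.7639.
With d_O₃ + d_CO = 212 cm, d_CO = 212/(1 + 0.7639) = 120.2 cm.
d_O₃ = 212 − 120.2 = 91.8 cm.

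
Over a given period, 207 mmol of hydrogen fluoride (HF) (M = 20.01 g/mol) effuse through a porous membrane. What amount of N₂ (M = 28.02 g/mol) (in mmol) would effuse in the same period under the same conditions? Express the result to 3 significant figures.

175 mmol

From Graham's law, rate_N₂/rate_HF = √(M_HF/M_N₂) = √(20.01/28.02) = √0.7141 = 0.8451.
So the amount for N₂ is 207 × 0.8451 = 175 mmol.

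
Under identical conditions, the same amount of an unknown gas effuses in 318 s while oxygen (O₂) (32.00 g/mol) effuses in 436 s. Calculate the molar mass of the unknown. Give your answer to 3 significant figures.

17.0 g/mol

Using Graham's law: t_X/t_O₂ = √(M_X/M_O₂).
318/436 = 0.7294 = √(M_X/32.00)
M_X = 32.00 × 0.7294² = 32.00 × 0.5320 = 17.0 g/mol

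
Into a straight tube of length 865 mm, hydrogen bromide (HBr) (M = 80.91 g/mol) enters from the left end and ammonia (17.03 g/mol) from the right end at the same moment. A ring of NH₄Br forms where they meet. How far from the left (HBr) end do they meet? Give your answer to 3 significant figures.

The fronts meet when d_HBr + d_NH₃ = L with d_HBr/d_NH₃ = √(M_NH₃/M_HBr) (Graham's law). Here √(M_NH₃/M_HBr) = √(17.03/80.91) = 0.4588.
With d_HBr + d_NH₃ = 865 mm, d_NH₃ = 865/(1 + 0.4588) = 593.0 mm.
d_HBr = 865 − 593.0 = 272 mm.

272 mm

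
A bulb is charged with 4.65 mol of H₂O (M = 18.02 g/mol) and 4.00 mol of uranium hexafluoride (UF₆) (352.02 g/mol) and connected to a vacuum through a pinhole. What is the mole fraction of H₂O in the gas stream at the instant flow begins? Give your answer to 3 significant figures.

0.837

Each component's effusion rate ∝ (its partial pressure)·(1/√M) ∝ n_i/√M_i.
Mole fraction of H₂O in the effusate = (n_H₂O/√M_H₂O) / (n_H₂O/√M_H₂O + n_UF₆/√M_UF₆)
= (4.65/√18.02) / (4.65/√18.02 + 4.00/√352.02) = 1.095/(1.095 + 0.2132) = 0.837.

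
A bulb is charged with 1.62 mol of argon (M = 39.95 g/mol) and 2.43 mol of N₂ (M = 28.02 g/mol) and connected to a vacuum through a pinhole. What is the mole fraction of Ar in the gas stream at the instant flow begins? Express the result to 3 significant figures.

0.358

Effusion rate of each component ∝ n_i/√M_i (partial pressure × 1/√M).
So x_Ar in the escaping gas = (n_Ar/√M_Ar) / Σ(n_i/√M_i)
= (1.62/√39.95) / (1.62/√39.95 + 2.43/√28.02) = 0.2563/(0.2563 + 0.4591) = 0.358.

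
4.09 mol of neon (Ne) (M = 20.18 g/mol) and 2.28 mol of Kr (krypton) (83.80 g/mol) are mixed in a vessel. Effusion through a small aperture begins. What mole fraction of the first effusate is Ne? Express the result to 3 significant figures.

0.785

The effusion rate of species i is ∝ p_i/√M_i ∝ n_i/√M_i.
So x_Ne in the escaping gas = (n_Ne/√M_Ne) / Σ(n_i/√M_i)
= (4.09/√20.18) / (4.09/√20.18 + 2.28/√83.80) = 0.9105/(0.9105 + 0.2491) = 0.785.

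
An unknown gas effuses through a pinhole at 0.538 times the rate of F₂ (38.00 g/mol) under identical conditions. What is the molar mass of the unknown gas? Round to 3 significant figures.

Since effusion rate ∝ 1/√M, rate_X/rate_F₂ = √(M_F₂/M_X).
0.538 = √(38.00/M_X)
M_X = 38.00 / 0.538² = 38.00 / 0.2894 = 131 g/mol

131 g/mol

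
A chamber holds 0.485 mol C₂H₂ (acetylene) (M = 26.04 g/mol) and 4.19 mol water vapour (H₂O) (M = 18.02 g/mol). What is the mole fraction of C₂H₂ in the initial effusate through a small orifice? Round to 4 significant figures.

Each component's effusion rate ∝ (its partial pressure)·(1/√M) ∝ n_i/√M_i.
Mole fraction of C₂H₂ in the effusate = (n_C₂H₂/√M_C₂H₂) / (n_C₂H₂/√M_C₂H₂ + n_H₂O/√M_H₂O)
= (0.485/√26.04) / (0.485/√26.04 + 4.19/√18.02) = 0.09504/(0.09504 + 0.9870) = 0.08783.

0.08783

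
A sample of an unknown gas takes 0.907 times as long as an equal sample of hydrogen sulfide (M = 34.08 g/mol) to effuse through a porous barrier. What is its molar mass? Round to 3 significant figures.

28.0 g/mol

From Graham's law, t_X/t_H₂S = √(M_X/M_H₂S).
0.907 = √(M_X/34.08)
M_X = 34.08 × 0.907² = 34.08 × 0.8226 = 28.0 g/mol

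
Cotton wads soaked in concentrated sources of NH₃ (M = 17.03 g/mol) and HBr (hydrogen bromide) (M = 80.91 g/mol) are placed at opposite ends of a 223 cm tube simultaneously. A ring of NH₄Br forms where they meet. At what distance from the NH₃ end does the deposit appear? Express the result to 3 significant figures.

153 cm

The fronts meet when d_NH₃ + d_HBr = L with d_NH₃/d_HBr = √(M_HBr/M_NH₃) (Graham's law). Here √(M_HBr/M_NH₃) = √(80.91/17.03) = 2.180.
With d_NH₃ + d_HBr = 223 cm, d_HBr = 223/(1 + 2.180) = 70.13 cm.
d_NH₃ = 223 − 70.13 = 153 cm.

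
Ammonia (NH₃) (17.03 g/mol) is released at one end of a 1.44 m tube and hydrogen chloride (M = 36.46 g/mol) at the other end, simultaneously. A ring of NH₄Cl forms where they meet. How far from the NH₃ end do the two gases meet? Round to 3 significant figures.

The fronts meet when d_NH₃ + d_HCl = L with d_NH₃/d_HCl = √(M_HCl/M_NH₃) (Graham's law). Here √(M_HCl/M_NH₃) = √(36.46/17.03) = 1.463.
With d_NH₃ + d_HCl = 1.44 m, d_HCl = 1.44/(1 + 1.463) = 0.5846 m.
d_NH₃ = 1.44 − 0.5846 = 0.855 m.

0.855 m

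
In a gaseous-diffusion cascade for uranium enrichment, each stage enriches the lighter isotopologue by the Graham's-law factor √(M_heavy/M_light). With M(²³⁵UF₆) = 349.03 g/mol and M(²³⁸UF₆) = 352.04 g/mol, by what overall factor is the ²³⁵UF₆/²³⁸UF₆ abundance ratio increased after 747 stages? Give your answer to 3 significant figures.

Overall factor = α^747 with α = √(352.04/349.03), i.e. (352.04/349.03)^(747/2).
= 1.00862^(747/2) = 24.7.

24.7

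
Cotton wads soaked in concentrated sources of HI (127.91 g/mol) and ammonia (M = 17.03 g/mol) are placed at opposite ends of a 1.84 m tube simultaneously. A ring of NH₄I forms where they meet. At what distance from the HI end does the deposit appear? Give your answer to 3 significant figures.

0.492 m

In equal time, each gas travels a distance ∝ its rate ∝ 1/√M, so d_HI/d_NH₃ = √(M_NH₃/M_HI) = √(17.03/127.91) = 0.3649.
With d_HI + d_NH₃ = 1.84 m, d_NH₃ = 1.84/(1 + 0.3649) = 1.348 m.
d_HI = 1.84 − 1.348 = 0.492 m.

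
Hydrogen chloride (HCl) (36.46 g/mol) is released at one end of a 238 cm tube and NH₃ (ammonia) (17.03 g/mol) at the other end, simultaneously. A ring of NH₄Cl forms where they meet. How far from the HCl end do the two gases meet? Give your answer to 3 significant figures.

96.6 cm

In equal time, each gas travels a distance ∝ its rate ∝ 1/√M, so d_HCl/d_NH₃ = √(M_NH₃/M_HCl) = √(17.03/36.46) = 0.6834.
With d_HCl + d_NH₃ = 238 cm, d_NH₃ = 238/(1 + 0.6834) = 141.4 cm.
d_HCl = 238 − 141.4 = 96.6 cm.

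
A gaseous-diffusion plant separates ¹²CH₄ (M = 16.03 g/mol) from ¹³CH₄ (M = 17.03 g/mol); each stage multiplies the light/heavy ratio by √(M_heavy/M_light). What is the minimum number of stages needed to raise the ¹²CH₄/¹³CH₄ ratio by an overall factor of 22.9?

104

Single-stage factor α = √(17.03/16.03), so ln α = ½ ln(1.06238) = 0.03026.
Need α^N ≥ 22.9 ⇒ N ≥ ln(22.9) / ln α = 3.131 / 0.03026 = 103.48.
So at least 104 stages are needed.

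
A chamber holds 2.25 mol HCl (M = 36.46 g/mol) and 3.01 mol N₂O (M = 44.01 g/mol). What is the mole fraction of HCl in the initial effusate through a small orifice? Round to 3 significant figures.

Each component's effusion rate ∝ (its partial pressure)·(1/√M) ∝ n_i/√M_i.
Mole fraction of HCl in the effusate = (n_HCl/√M_HCl) / (n_HCl/√M_HCl + n_N₂O/√M_N₂O)
= (2.25/√36.46) / (2.25/√36.46 + 3.01/√44.01) = 0.3726/(0.3726 + 0.4537) = 0.451.

0.451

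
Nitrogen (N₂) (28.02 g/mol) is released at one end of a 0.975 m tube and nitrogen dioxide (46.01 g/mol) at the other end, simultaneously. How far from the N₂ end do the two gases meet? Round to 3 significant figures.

0.548 m

The fronts meet when d_N₂ + d_NO₂ = L with d_N₂/d_NO₂ = √(M_NO₂/M_N₂) (Graham's law). Here √(M_NO₂/M_N₂) = √(46.01/28.02) = 1.281.
With d_N₂ + d_NO₂ = 0.975 m, d_NO₂ = 0.975/(1 + 1.281) = 0.4274 m.
d_N₂ = 0.975 − 0.4274 = 0.548 m.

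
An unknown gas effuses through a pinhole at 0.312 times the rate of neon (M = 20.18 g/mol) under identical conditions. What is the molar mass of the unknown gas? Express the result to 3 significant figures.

207 g/mol

By Graham's law, rate_X/rate_Ne = √(M_Ne/M_X).
0.312 = √(20.18/M_X)
M_X = 20.18 / 0.312² = 20.18 / 0.09734 = 207 g/mol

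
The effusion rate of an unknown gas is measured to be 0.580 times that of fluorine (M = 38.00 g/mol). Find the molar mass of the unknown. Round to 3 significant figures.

113 g/mol

By Graham's law, rate_X/rate_F₂ = √(M_F₂/M_X).
0.580 = √(38.00/M_X)
M_X = 38.00 / 0.580² = 38.00 / 0.3364 = 113 g/mol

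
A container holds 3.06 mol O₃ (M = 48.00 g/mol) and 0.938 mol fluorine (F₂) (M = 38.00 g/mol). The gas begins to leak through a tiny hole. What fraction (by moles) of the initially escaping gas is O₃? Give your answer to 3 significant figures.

0.744

Rate_i ∝ x_i/√M_i (Graham's law weighted by mole fraction), so the effusate composition follows n_i/√M_i.
So x_O₃ in the escaping gas = (n_O₃/√M_O₃) / Σ(n_i/√M_i)
= (3.06/√48.00) / (3.06/√48.00 + 0.938/√38.00) = 0.4417/(0.4417 + 0.1522) = 0.744.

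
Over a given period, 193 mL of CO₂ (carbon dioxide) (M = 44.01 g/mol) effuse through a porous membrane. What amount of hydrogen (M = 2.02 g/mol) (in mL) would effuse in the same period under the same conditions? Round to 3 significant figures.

Using Graham's law: rate_H₂/rate_CO₂ = √(M_CO₂/M_H₂) = √(44.01/2.02) = √21.79 = 4.668.
So the volume for H₂ is 193 × 4.668 = 901 mL.

901 mL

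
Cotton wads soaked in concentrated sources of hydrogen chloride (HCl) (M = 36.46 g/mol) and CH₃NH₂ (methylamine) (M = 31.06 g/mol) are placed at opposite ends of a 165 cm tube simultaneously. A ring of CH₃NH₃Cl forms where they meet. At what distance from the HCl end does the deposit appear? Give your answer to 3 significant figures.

79.2 cm

The fronts meet when d_HCl + d_CH₃NH₂ = L with d_HCl/d_CH₃NH₂ = √(M_CH₃NH₂/M_HCl) (Graham's law). Here √(M_CH₃NH₂/M_HCl) = √(31.06/36.46) = 0.9230.
With d_HCl + d_CH₃NH₂ = 165 cm, d_CH₃NH₂ = 165/(1 + 0.9230) = 85.80 cm.
d_HCl = 165 − 85.80 = 79.2 cm.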